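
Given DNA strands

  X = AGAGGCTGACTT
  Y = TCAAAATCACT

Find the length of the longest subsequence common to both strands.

6

One common subsequence of length 6: A (X #1, Y #5); then A (X #3, Y #6); then C (X #6, Y #8); then A (X #9, Y #9); then C (X #10, Y #10); then T (X #12, Y #11), and the DP table's final entry dp[12][11] is also 6, so no common subsequence is longer.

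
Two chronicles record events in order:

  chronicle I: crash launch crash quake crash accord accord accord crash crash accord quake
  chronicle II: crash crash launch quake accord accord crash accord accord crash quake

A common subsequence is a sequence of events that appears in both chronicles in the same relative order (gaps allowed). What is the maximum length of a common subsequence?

One common subsequence of length 8: crash (chronicle I #1, chronicle II #2) → launch (chronicle I #2, chronicle II #3) → quake (chronicle I #4, chronicle II #4) → crash (chronicle I #5, chronicle II #7) → accord (chronicle I #7, chronicle II #8) → accord (chronicle I #8, chronicle II #9) → crash (chronicle I #10, chronicle II #10) → quake (chronicle I #12, chronicle II #11). Since dp[12][11] = 8, nothing longer is possible.

8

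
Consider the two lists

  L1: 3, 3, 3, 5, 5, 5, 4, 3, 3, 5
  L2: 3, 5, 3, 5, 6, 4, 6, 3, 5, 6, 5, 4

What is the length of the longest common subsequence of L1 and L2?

6

Match 3 at L1[1]=L2[1], then 3 at L1[2]=L2[3], then 3 at L1[3]=L2[8], then 5 at L1[4]=L2[9], then 5 at L1[6]=L2[11], then 4 at L1[7]=L2[12] — 6 values in the same relative order in both, and the DP table's final entry dp[10][12] is also 6, so no common subsequence is longer.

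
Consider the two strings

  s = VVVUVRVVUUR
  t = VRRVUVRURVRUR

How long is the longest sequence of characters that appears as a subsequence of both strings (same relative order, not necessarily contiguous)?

Let dp[i][j] be the LCS length of the first i characters of s and the first j characters of t. dp[i][j] = dp[i-1][j-1]+1 when the i-th and j-th characters match, else max(dp[i-1][j], dp[i][j-1]).
    ·  V  R  R  V  U  V  R  U  R  V  R  U  R
 ·  0  0  0  0  0  0  0  0  0  0  0  0  0  0
 V  0  1  1  1  1  1  1  1  1  1  1  1  1  1
 V  0  1  1  1  2  2  2  2  2  2  2  2  2  2
 V  0  1  1  1  2  2  3  3  3  3  3  3  3  3
 U  0  1  1  1  2  3  3  3  4  4  4  4  4  4
 V  0  1  1  1  2  3  4  4  4  4  5  5  5  5
 R  0  1  2  2  2  3  4  5  5  5  5  6  6  6
 V  0  1  2  2  3  3  4  5  5  5  6  6  6  6
 V  0  1  2  2  3  3  4  5  5  5  6  6  6  6
 U  0  1  2  2  3  4  4  5  6  6  6  6  7  7
 U  0  1  2  2  3  4  4  5  6  6  6  6  7  7
 R  0  1  2  3  3  4  4  5  6  7  7  7  7  8
dp[11][13] = 8. One LCS (by backtracking along matches): VVVUVRUR.

8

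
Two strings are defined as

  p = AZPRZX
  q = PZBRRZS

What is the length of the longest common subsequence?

Taking Z [2,2], then R [4,5], then Z [5,6] gives a common subsequence of length 3. The LCS DP gives dp[6][7] = 3, so this is optimal.

3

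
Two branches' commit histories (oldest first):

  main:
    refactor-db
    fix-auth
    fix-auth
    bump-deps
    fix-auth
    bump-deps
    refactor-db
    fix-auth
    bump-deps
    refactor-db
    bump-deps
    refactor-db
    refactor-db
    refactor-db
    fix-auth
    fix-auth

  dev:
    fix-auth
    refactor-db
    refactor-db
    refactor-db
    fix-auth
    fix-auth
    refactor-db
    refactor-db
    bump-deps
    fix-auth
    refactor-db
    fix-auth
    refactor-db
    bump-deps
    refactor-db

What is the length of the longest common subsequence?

10

Match refactor-db at main[1]=dev[4], fix-auth at main[2]=dev[5], fix-auth at main[3]=dev[6], bump-deps at main[4]=dev[9], fix-auth at main[5]=dev[10], refactor-db at main[7]=dev[11], fix-auth at main[8]=dev[12], refactor-db at main[10]=dev[13], bump-deps at main[11]=dev[14], refactor-db at main[14]=dev[15] — 10 commits in the same relative order in both. Since dp[16][15] = 10, nothing longer is possible.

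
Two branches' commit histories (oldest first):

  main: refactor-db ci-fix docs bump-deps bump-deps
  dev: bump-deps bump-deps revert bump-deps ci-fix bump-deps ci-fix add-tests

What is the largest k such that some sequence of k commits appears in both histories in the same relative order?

2

Match ci-fix (main #2, dev #5), bump-deps (main #4, dev #6) — 2 commits in the same relative order in both. Since dp[5][8] = 2, nothing longer is possible.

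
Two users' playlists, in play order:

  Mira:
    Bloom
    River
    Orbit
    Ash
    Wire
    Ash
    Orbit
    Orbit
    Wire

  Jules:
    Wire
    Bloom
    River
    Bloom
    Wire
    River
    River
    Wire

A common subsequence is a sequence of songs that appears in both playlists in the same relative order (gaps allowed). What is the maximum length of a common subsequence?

4

One common subsequence of length 4: Bloom (Mira #1, Jules #2) → River (Mira #2, Jules #3) → Wire (Mira #5, Jules #5) → Wire (Mira #9, Jules #8). Since dp[9][8] = 4, nothing longer is possible.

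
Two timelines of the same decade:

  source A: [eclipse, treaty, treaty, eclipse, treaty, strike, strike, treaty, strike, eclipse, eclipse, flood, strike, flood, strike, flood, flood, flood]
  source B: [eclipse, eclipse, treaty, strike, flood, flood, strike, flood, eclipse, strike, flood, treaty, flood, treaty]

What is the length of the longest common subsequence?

Taking eclipse (source A #1, source B #1) → eclipse (source A #4, source B #2) → treaty (source A #5, source B #3) → strike (source A #6, source B #4) → flood (source A #12, source B #6) → strike (source A #13, source B #7) → flood (source A #14, source B #8) → strike (source A #15, source B #10) → flood (source A #16, source B #11) → flood (source A #17, source B #13) gives a common subsequence of length 10. dp[18][14] = 10 confirms this is the maximum.

10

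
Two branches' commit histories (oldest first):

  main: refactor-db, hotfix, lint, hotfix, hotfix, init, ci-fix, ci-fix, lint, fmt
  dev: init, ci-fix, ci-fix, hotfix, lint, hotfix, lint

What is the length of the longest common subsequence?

4

Taking hotfix (main #2, dev #4), lint (main #3, dev #5), hotfix (main #5, dev #6), lint (main #9, dev #7) gives a common subsequence of length 4. The LCS DP gives dp[10][7] = 4, so this is optimal.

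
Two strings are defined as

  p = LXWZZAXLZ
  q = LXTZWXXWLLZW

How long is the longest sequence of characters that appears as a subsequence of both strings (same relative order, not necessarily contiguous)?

6

Taking L at p[1]=q[1], then X at p[2]=q[2], then W at p[3]=q[5], then X at p[7]=q[7], then L at p[8]=q[10], then Z at p[9]=q[11] gives a common subsequence of length 6. dp[9][12] = 6 confirms this is the maximum.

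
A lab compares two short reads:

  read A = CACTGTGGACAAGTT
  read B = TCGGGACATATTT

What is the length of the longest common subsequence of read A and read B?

10

Taking C at read A[3]=read B[2]; then G at read A[5]=read B[3]; then G at read A[7]=read B[4]; then G at read A[8]=read B[5]; then A at read A[9]=read B[6]; then C at read A[10]=read B[7]; then A at read A[11]=read B[8]; then A at read A[12]=read B[10]; then T at read A[14]=read B[12]; then T at read A[15]=read B[13] gives a common subsequence of length 10. dp[15][13] = 10 confirms this is the maximum.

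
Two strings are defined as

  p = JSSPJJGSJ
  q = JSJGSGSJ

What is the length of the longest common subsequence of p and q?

6

Let dp[i][j] be the LCS length of the first i characters of p and the first j characters of q. dp[i][j] = dp[i-1][j-1]+1 when the i-th and j-th characters match, else max(dp[i-1][j], dp[i][j-1]).
    ·  J  S  J  G  S  G  S  J
 ·  0  0  0  0  0  0  0  0  0
 J  0  1  1  1  1  1  1  1  1
 S  0  1  2  2  2  2  2  2  2
 S  0  1  2  2  2  3  3  3  3
 P  0  1  2  2  2  3  3  3  3
 J  0  1  2  3  3  3  3  3  4
 J  0  1  2  3  3  3  3  3  4
 G  0  1  2  3  4  4  4  4  4
 S  0  1  2  3  4  5  5  5  5
 J  0  1  2  3  4  5  5  5  6
dp[9][8] = 6. One LCS (by backtracking along matches): JSSGSJ.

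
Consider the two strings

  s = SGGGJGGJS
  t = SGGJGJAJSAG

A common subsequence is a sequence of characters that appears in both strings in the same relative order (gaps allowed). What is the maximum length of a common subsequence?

7

Let dp[i][j] be the LCS length of the first i characters of s and the first j characters of t. dp[i][j] = dp[i-1][j-1]+1 when the i-th and j-th characters match, else max(dp[i-1][j], dp[i][j-1]).
    ·  S  G  G  J  G  J  A  J  S  A  G
 ·  0  0  0  0  0  0  0  0  0  0  0  0
 S  0  1  1  1  1  1  1  1  1  1  1  1
 G  0  1  2  2  2  2  2  2  2  2  2  2
 G  0  1  2  3  3  3  3  3  3  3  3  3
 G  0  1  2  3  3  4  4  4  4  4  4  4
 J  0  1  2  3  4  4  5  5  5  5  5  5
 G  0  1  2  3  4  5  5  5  5  5  5  6
 G  0  1  2  3  4  5  5  5  5  5  5  6
 J  0  1  2  3  4  5  6  6  6  6  6  6
 S  0  1  2  3  4  5  6  6  6  7  7  7
dp[9][11] = 7. One LCS (by backtracking along matches): SGGGJJS.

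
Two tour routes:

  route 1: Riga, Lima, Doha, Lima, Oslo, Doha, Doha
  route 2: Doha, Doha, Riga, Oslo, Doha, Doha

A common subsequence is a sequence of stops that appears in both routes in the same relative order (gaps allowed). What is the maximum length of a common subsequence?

Taking Riga [1,3]; then Oslo [5,4]; then Doha [6,5]; then Doha [7,6] gives a common subsequence of length 4, and the DP table's final entry dp[7][6] is also 4, so no common subsequence is longer.

4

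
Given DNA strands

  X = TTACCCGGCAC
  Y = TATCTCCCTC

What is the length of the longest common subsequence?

Taking T [1,1], then T [2,3], then C [4,4], then C [5,6], then C [6,7], then C [9,8], then C [11,10] gives a common subsequence of length 7, and the DP table's final entry dp[11][10] is also 7, so no common subsequence is longer.

7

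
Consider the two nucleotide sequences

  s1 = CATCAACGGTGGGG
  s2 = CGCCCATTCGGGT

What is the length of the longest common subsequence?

Taking C at s1[1]=s2[5] → A at s1[2]=s2[6] → T at s1[3]=s2[8] → C at s1[4]=s2[9] → G at s1[8]=s2[11] → G at s1[9]=s2[12] → T at s1[10]=s2[13] gives a common subsequence of length 7. Since dp[14][13] = 7, nothing longer is possible.

7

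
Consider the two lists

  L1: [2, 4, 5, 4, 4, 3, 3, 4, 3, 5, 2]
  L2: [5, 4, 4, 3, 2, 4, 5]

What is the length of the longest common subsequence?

Taking 5 [3,1] → 4 [4,2] → 4 [5,3] → 3 [6,4] → 4 [8,6] → 5 [10,7] gives a common subsequence of length 6, and the DP table's final entry dp[11][7] is also 6, so no common subsequence is longer.

6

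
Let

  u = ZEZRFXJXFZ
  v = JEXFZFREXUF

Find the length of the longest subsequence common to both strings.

Let dp[i][j] be the LCS length of the first i characters of u and the first j characters of v. dp[i][j] = dp[i-1][j-1]+1 when the i-th and j-th characters match, else max(dp[i-1][j], dp[i][j-1]).
    ·  J  E  X  F  Z  F  R  E  X  U  F
 ·  0  0  0  0  0  0  0  0  0  0  0  0
 Z  0  0  0  0  0  1  1  1  1  1  1  1
 E  0  0  1  1  1  1  1  1  2  2  2  2
 Z  0  0  1  1  1  2  2  2  2  2  2  2
 R  0  0  1  1  1  2  2  3  3  3  3  3
 F  0  0  1  1  2  2  3  3  3  3  3  4
 X  0  0  1  2  2  2  3  3  3  4  4  4
 J  0  1  1  2  2  2  3  3  3  4  4  4
 X  0  1  1  2  2  2  3  3  3  4  4  4
 F  0  1  1  2  3  3  3  3  3  4  4  5
 Z  0  1  1  2  3  4  4  4  4  4  4  5
dp[10][11] = 5. One LCS (by backtracking along matches): EZRXF.

5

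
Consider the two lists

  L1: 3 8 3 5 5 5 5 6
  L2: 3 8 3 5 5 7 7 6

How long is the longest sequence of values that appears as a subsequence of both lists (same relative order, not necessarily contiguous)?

6

Match 3 [1,1] → 8 [2,2] → 3 [3,3] → 5 [4,4] → 5 [5,5] → 6 [8,8] — 6 values in the same relative order in both, and the DP table's final entry dp[8][8] is also 6, so no common subsequence is longer.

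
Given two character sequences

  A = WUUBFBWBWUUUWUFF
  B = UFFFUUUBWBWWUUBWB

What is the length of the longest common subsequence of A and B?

One common subsequence of length 9: U [2,6], U [3,7], B [4,8], B [6,10], W [7,11], W [9,12], U [10,13], U [11,14], W [13,16], and the DP table's final entry dp[16][17] is also 9, so no common subsequence is longer.

9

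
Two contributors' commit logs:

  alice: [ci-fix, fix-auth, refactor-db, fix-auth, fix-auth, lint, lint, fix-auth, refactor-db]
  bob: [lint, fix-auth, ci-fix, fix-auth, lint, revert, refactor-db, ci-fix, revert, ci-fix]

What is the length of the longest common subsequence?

Match ci-fix (alice #1, bob #3), fix-auth (alice #5, bob #4), lint (alice #6, bob #5), refactor-db (alice #9, bob #7) — 4 commits in the same relative order in both. dp[9][10] = 4 confirms this is the maximum.

4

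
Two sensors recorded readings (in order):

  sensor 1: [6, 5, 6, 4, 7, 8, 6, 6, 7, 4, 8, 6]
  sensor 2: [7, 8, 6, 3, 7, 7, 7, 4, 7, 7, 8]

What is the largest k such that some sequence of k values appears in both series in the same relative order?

Pick 7 (sensor 1 #5, sensor 2 #1), 8 (sensor 1 #6, sensor 2 #2), 6 (sensor 1 #7, sensor 2 #3), 7 (sensor 1 #9, sensor 2 #7), 4 (sensor 1 #10, sensor 2 #8), 8 (sensor 1 #11, sensor 2 #11); all 6 values appear in both, in order. dp[12][11] = 6 confirms this is the maximum.

6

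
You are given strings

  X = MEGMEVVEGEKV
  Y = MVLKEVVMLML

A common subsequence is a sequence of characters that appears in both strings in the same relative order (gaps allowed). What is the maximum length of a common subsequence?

4

Match M at X[1]=Y[1], E at X[5]=Y[5], V at X[6]=Y[6], V at X[7]=Y[7] — 4 characters in the same relative order in both. dp[12][11] = 4 confirms this is the maximum.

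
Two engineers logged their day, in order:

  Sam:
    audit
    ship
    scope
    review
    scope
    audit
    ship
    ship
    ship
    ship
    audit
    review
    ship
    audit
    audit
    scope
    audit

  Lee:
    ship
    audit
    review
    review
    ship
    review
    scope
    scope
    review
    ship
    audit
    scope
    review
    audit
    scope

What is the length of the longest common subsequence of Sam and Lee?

Taking audit at Sam[1]=Lee[2], ship at Sam[2]=Lee[5], scope at Sam[3]=Lee[8], review at Sam[4]=Lee[9], ship at Sam[10]=Lee[10], audit at Sam[11]=Lee[11], review at Sam[12]=Lee[13], audit at Sam[15]=Lee[14], scope at Sam[16]=Lee[15] gives a common subsequence of length 9. dp[17][15] = 9 confirms this is the maximum.

9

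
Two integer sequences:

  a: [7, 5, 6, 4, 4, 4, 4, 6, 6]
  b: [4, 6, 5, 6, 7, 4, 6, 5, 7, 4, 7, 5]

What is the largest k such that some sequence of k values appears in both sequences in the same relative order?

4

Let dp[i][j] be the LCS length of the first i values of a and the first j values of b. dp[i][j] = dp[i-1][j-1]+1 when the i-th and j-th values match, else max(dp[i-1][j], dp[i][j-1]).
    ·  4  6  5  6  7  4  6  5  7  4  7  5
 ·  0  0  0  0  0  0  0  0  0  0  0  0  0
 7  0  0  0  0  0  1  1  1  1  1  1  1  1
 5  0  0  0  1  1  1  1  1  2  2  2  2  2
 6  0  0  1  1  2  2  2  2  2  2  2  2  2
 4  0  1  1  1  2  2  3  3  3  3  3  3  3
 4  0  1  1  1  2  2  3  3  3  3  4  4  4
 4  0  1  1  1  2  2  3  3  3  3  4  4  4
 4  0  1  1  1  2  2  3  3  3  3  4  4  4
 6  0  1  2  2  2  2  3  4  4  4  4  4  4
 6  0  1  2  2  3  3  3  4  4  4  4  4  4
dp[9][12] = 4. One LCS (by backtracking along matches): 5, 6, 4, 4.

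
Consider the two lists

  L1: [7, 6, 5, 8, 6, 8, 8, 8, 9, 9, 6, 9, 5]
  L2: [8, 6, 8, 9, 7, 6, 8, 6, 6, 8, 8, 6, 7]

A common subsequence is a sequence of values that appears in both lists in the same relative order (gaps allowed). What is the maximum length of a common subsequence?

7

Pick 7 (L1 #1, L2 #5), 6 (L1 #2, L2 #6), 8 (L1 #4, L2 #7), 6 (L1 #5, L2 #9), 8 (L1 #7, L2 #10), 8 (L1 #8, L2 #11), 6 (L1 #11, L2 #12); all 7 values appear in both, in order. The LCS DP gives dp[13][13] = 7, so this is optimal.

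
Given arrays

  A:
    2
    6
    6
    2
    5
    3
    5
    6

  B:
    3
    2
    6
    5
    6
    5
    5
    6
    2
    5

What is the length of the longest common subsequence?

Let dp[i][j] be the LCS length of the first i values of A and the first j values of B. dp[i][j] = dp[i-1][j-1]+1 when the i-th and j-th values match, else max(dp[i-1][j], dp[i][j-1]).
    ·  3  2  6  5  6  5  5  6  2  5
 ·  0  0  0  0  0  0  0  0  0  0  0
 2  0  0  1  1  1  1  1  1  1  1  1
 6  0  0  1  2  2  2  2  2  2  2  2
 6  0  0  1  2  2  3  3  3  3  3  3
 2  0  0  1  2  2  3  3  3  3  4  4
 5  0  0  1  2  3  3  4  4  4  4  5
 3  0  1  1  2  3  3  4  4  4  4  5
 5  0  1  1  2  3  3  4  5  5  5  5
 6  0  1  1  2  3  4  4  5  6  6  6
dp[8][10] = 6. One LCS (by backtracking along matches): 2, 6, 6, 5, 5, 6.

6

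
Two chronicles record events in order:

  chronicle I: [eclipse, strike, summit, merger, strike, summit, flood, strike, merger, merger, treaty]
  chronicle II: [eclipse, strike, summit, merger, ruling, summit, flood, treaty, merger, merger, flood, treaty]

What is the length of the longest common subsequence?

9

One common subsequence of length 9: eclipse at chronicle I[1]=chronicle II[1], then strike at chronicle I[2]=chronicle II[2], then summit at chronicle I[3]=chronicle II[3], then merger at chronicle I[4]=chronicle II[4], then summit at chronicle I[6]=chronicle II[6], then flood at chronicle I[7]=chronicle II[7], then merger at chronicle I[9]=chronicle II[9], then merger at chronicle I[10]=chronicle II[10], then treaty at chronicle I[11]=chronicle II[12]. dp[11][12] = 9 confirms this is the maximum.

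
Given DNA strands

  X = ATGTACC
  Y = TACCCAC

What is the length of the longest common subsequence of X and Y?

Let dp[i][j] be the LCS length of the first i bases of X and the first j bases of Y. dp[i][j] = dp[i-1][j-1]+1 when the i-th and j-th bases match, else max(dp[i-1][j], dp[i][j-1]).
    ·  T  A  C  C  C  A  C
 ·  0  0  0  0  0  0  0  0
 A  0  0  1  1  1  1  1  1
 T  0  1  1  1  1  1  1  1
 G  0  1  1  1  1  1  1  1
 T  0  1  1  1  1  1  1  1
 A  0  1  2  2  2  2  2  2
 C  0  1  2  3  3  3  3  3
 C  0  1  2  3  4  4  4  4
dp[7][7] = 4. One LCS (by backtracking along matches): TACC.

4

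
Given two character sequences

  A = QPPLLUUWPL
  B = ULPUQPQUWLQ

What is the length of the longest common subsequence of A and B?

5

Match Q (A #1, B #5) → P (A #2, B #6) → U (A #7, B #8) → W (A #8, B #9) → L (A #10, B #10) — 5 characters in the same relative order in both. dp[10][11] = 5 confirms this is the maximum.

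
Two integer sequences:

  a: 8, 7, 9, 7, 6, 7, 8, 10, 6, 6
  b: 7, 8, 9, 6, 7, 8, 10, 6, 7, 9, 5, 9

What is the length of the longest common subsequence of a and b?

7

One common subsequence of length 7: 8 [1,2], then 9 [3,3], then 6 [5,4], then 7 [6,5], then 8 [7,6], then 10 [8,7], then 6 [9,8]. dp[10][12] = 7 confirms this is the maximum.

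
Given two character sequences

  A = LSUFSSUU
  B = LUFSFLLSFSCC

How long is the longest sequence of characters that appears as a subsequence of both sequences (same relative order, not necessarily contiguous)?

5

One common subsequence of length 5: L (A #1, B #1), S (A #2, B #4), F (A #4, B #5), S (A #5, B #8), S (A #6, B #10). Since dp[8][12] = 5, nothing longer is possible.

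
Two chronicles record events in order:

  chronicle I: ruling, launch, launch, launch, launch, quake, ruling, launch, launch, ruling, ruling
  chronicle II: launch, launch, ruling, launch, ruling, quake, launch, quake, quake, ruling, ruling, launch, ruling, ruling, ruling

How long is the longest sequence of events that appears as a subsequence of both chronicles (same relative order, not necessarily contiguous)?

One common subsequence of length 9: launch at chronicle I[2]=chronicle II[1], then launch at chronicle I[3]=chronicle II[2], then launch at chronicle I[4]=chronicle II[4], then launch at chronicle I[5]=chronicle II[7], then quake at chronicle I[6]=chronicle II[9], then ruling at chronicle I[7]=chronicle II[11], then launch at chronicle I[8]=chronicle II[12], then ruling at chronicle I[10]=chronicle II[14], then ruling at chronicle I[11]=chronicle II[15], and the DP table's final entry dp[11][15] is also 9, so no common subsequence is longer.

9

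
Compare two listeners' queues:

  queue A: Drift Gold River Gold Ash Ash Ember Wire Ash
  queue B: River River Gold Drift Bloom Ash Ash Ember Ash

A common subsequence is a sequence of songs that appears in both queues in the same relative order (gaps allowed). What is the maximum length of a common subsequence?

Match River [3,2] → Gold [4,3] → Ash [5,6] → Ash [6,7] → Ember [7,8] → Ash [9,9] — 6 songs in the same relative order in both, and the DP table's final entry dp[9][9] is also 6, so no common subsequence is longer.

6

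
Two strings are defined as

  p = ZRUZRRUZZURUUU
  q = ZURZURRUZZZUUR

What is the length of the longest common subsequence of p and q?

Taking Z [1,1], then R [2,3], then U [3,5], then R [5,6], then R [6,7], then U [7,8], then Z [8,10], then Z [9,11], then U [10,13], then R [11,14] gives a common subsequence of length 10. Since dp[14][14] = 10, nothing longer is possible.

10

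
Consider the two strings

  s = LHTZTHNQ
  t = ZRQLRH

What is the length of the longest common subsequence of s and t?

2

One common subsequence of length 2: L (s #1, t #4), then H (s #6, t #6). dp[8][6] = 2 confirms this is the maximum.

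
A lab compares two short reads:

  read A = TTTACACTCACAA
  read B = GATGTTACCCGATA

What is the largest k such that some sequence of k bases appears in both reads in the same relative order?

9

Match T at read A[1]=read B[3], T at read A[2]=read B[5], T at read A[3]=read B[6], A at read A[4]=read B[7], C at read A[5]=read B[8], C at read A[7]=read B[9], C at read A[9]=read B[10], A at read A[10]=read B[12], A at read A[13]=read B[14] — 9 bases in the same relative order in both, and the DP table's final entry dp[13][14] is also 9, so no common subsequence is longer.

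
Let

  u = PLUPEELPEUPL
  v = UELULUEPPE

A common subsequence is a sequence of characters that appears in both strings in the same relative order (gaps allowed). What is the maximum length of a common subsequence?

Taking L (u #2, v #5), U (u #3, v #6), P (u #4, v #8), P (u #8, v #9), E (u #9, v #10) gives a common subsequence of length 5, and the DP table's final entry dp[12][10] is also 5, so no common subsequence is longer.

5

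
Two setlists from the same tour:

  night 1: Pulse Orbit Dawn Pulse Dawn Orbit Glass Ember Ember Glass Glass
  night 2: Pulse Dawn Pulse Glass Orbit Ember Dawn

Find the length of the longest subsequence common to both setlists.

5

One common subsequence of length 5: Pulse at night 1[1]=night 2[1]; then Dawn at night 1[3]=night 2[2]; then Pulse at night 1[4]=night 2[3]; then Orbit at night 1[6]=night 2[5]; then Ember at night 1[8]=night 2[6]. Since dp[11][7] = 5, nothing longer is possible.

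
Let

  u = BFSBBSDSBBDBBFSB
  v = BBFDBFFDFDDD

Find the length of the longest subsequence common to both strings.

6

Taking B [1,2] → F [2,3] → D [7,4] → B [9,5] → D [11,8] → F [14,9] gives a common subsequence of length 6, and the DP table's final entry dp[16][12] is also 6, so no common subsequence is longer.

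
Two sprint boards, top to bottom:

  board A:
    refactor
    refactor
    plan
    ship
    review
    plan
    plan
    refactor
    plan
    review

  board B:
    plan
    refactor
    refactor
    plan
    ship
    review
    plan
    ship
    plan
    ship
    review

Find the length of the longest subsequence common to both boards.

8

Pick refactor at board A[1]=board B[2], then refactor at board A[2]=board B[3], then plan at board A[3]=board B[4], then ship at board A[4]=board B[5], then review at board A[5]=board B[6], then plan at board A[6]=board B[7], then plan at board A[7]=board B[9], then review at board A[10]=board B[11]; all 8 tasks appear in both, in order. The LCS DP gives dp[10][11] = 8, so this is optimal.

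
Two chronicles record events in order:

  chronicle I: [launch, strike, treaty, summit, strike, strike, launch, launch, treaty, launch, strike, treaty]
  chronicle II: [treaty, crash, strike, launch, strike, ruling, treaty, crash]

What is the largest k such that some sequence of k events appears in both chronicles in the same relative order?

Match treaty [3,1], then strike [6,3], then launch [10,4], then strike [11,5], then treaty [12,7] — 5 events in the same relative order in both. Since dp[12][8] = 5, nothing longer is possible.

5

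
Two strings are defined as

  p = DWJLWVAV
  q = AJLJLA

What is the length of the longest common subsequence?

3

Let dp[i][j] be the LCS length of the first i characters of p and the first j characters of q. dp[i][j] = dp[i-1][j-1]+1 when the i-th and j-th characters match, else max(dp[i-1][j], dp[i][j-1]).
    ·  A  J  L  J  L  A
 ·  0  0  0  0  0  0  0
 D  0  0  0  0  0  0  0
 W  0  0  0  0  0  0  0
 J  0  0  1  1  1  1  1
 L  0  0  1  2  2  2  2
 W  0  0  1  2  2  2  2
 V  0  0  1  2  2  2  2
 A  0  1  1  2  2  2  3
 V  0  1  1  2  2  2  3
dp[8][6] = 3. One LCS (by backtracking along matches): JLA.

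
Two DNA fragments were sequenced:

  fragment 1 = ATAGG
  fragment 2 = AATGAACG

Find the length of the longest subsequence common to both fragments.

4

Taking A [1,2] → T [2,3] → A [3,6] → G [5,8] gives a common subsequence of length 4, and the DP table's final entry dp[5][8] is also 4, so no common subsequence is longer.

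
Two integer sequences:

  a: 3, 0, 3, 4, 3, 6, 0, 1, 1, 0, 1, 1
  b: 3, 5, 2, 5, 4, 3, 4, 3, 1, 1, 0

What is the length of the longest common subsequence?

7

Let dp[i][j] be the LCS length of the first i values of a and the first j values of b. dp[i][j] = dp[i-1][j-1]+1 when the i-th and j-th values match, else max(dp[i-1][j], dp[i][j-1]).
    ·  3  5  2  5  4  3  4  3  1  1  0
 ·  0  0  0  0  0  0  0  0  0  0  0  0
 3  0  1  1  1  1  1  1  1  1  1  1  1
 0  0  1  1  1  1  1  1  1  1  1  1  2
 3  0  1  1  1  1  1  2  2  2  2  2  2
 4  0  1  1  1  1  2  2  3  3  3  3  3
 3  0  1  1  1  1  2  3  3  4  4  4  4
 6  0  1  1  1  1  2  3  3  4  4  4  4
 0  0  1  1  1  1  2  3  3  4  4  4  5
 1  0  1  1  1  1  2  3  3  4  5  5  5
 1  0  1  1  1  1  2  3  3  4  5  6  6
 0  0  1  1  1  1  2  3  3  4  5  6  7
 1  0  1  1  1  1  2  3  3  4  5  6  7
 1  0  1  1  1  1  2  3  3  4  5  6  7
dp[12][11] = 7. One LCS (by backtracking along matches): 3, 3, 4, 3, 1, 1, 0.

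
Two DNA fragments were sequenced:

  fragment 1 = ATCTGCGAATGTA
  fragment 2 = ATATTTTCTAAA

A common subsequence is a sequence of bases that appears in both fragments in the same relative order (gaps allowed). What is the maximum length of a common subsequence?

Pick A [1,3]; then T [2,7]; then C [3,8]; then T [4,9]; then A [8,10]; then A [9,11]; then A [13,12]; all 7 bases appear in both, in order. Since dp[13][12] = 7, nothing longer is possible.

7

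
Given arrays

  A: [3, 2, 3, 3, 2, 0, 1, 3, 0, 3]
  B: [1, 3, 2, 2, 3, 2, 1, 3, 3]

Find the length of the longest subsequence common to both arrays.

7

One common subsequence of length 7: 3 at A[1]=B[2], then 2 at A[2]=B[4], then 3 at A[4]=B[5], then 2 at A[5]=B[6], then 1 at A[7]=B[7], then 3 at A[8]=B[8], then 3 at A[10]=B[9]. dp[10][9] = 7 confirms this is the maximum.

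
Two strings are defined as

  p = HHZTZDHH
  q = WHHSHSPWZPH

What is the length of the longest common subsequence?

4

Taking H [1,3], then H [2,5], then Z [3,9], then H [8,11] gives a common subsequence of length 4. dp[8][11] = 4 confirms this is the maximum.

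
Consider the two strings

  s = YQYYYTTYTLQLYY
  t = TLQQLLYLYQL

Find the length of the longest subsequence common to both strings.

Taking T at s[9]=t[1]; then L at s[10]=t[2]; then Q at s[11]=t[4]; then L at s[12]=t[6]; then Y at s[13]=t[7]; then Y at s[14]=t[9] gives a common subsequence of length 6, and the DP table's final entry dp[14][11] is also 6, so no common subsequence is longer.

6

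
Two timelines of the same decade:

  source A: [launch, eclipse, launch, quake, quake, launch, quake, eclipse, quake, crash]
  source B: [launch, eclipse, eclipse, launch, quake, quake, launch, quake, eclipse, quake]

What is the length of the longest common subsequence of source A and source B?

Match launch (source A #1, source B #1); then eclipse (source A #2, source B #3); then launch (source A #3, source B #4); then quake (source A #4, source B #5); then quake (source A #5, source B #6); then launch (source A #6, source B #7); then quake (source A #7, source B #8); then eclipse (source A #8, source B #9); then quake (source A #9, source B #10) — 9 events in the same relative order in both, and the DP table's final entry dp[10][10] is also 9, so no common subsequence is longer.

9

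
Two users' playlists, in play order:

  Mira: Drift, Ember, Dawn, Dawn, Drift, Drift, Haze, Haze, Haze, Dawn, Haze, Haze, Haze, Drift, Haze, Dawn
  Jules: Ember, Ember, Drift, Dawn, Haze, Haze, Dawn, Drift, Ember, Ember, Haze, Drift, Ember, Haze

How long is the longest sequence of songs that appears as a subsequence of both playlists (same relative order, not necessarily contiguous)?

Pick Drift at Mira[1]=Jules[3], then Dawn at Mira[4]=Jules[4], then Haze at Mira[8]=Jules[5], then Haze at Mira[9]=Jules[6], then Dawn at Mira[10]=Jules[7], then Haze at Mira[13]=Jules[11], then Drift at Mira[14]=Jules[12], then Haze at Mira[15]=Jules[14]; all 8 songs appear in both, in order. dp[16][14] = 8 confirms this is the maximum.

8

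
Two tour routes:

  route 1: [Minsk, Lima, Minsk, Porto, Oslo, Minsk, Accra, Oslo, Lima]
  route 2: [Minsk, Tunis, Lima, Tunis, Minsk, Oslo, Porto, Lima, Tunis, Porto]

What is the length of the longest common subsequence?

Match Minsk (route 1 #1, route 2 #1), then Lima (route 1 #2, route 2 #3), then Minsk (route 1 #3, route 2 #5), then Porto (route 1 #4, route 2 #7), then Lima (route 1 #9, route 2 #8) — 5 stops in the same relative order in both. Since dp[9][10] = 5, nothing longer is possible.

5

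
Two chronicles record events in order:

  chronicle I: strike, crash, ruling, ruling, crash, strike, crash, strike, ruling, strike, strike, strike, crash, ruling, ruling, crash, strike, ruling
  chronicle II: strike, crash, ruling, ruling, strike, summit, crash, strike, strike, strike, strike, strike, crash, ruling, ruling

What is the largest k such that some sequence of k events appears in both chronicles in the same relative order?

Pick strike [1,1]; then crash [2,2]; then ruling [3,3]; then ruling [4,4]; then crash [5,7]; then strike [6,8]; then strike [8,9]; then strike [10,10]; then strike [11,11]; then strike [12,12]; then crash [13,13]; then ruling [15,14]; then ruling [18,15]; all 13 events appear in both, in order. Since dp[18][15] = 13, nothing longer is possible.

13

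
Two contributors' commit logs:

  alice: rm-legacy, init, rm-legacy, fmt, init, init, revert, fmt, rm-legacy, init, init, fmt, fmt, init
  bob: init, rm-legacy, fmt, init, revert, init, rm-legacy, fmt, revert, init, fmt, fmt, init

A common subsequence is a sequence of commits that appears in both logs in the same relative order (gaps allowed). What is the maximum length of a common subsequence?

10

Taking init (alice #2, bob #1), rm-legacy (alice #3, bob #2), fmt (alice #4, bob #3), init (alice #5, bob #4), init (alice #6, bob #6), revert (alice #7, bob #9), init (alice #11, bob #10), fmt (alice #12, bob #11), fmt (alice #13, bob #12), init (alice #14, bob #13) gives a common subsequence of length 10. Since dp[14][13] = 10, nothing longer is possible.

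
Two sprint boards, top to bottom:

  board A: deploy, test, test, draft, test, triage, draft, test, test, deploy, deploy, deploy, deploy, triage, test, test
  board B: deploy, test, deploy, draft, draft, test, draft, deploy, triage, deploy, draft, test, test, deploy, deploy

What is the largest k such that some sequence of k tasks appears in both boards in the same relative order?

Pick deploy (board A #1, board B #1); then test (board A #2, board B #2); then test (board A #3, board B #6); then draft (board A #4, board B #7); then triage (board A #6, board B #9); then draft (board A #7, board B #11); then test (board A #8, board B #12); then test (board A #9, board B #13); then deploy (board A #12, board B #14); then deploy (board A #13, board B #15); all 10 tasks appear in both, in order. Since dp[16][15] = 10, nothing longer is possible.

10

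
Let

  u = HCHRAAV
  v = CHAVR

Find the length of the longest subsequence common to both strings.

4

Let dp[i][j] be the LCS length of the first i characters of u and the first j characters of v. dp[i][j] = dp[i-1][j-1]+1 when the i-th and j-th characters match, else max(dp[i-1][j], dp[i][j-1]).
    ·  C  H  A  V  R
 ·  0  0  0  0  0  0
 H  0  0  1  1  1  1
 C  0  1  1  1  1  1
 H  0  1  2  2  2  2
 R  0  1  2  2  2  3
 A  0  1  2  3  3  3
 A  0  1  2  3  3  3
 V  0  1  2  3  4  4
dp[7][5] = 4. One LCS (by backtracking along matches): CHAV.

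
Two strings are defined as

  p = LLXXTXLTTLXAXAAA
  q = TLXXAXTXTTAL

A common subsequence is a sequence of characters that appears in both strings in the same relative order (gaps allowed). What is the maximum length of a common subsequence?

Taking L [1,2]; then X [3,4]; then X [4,6]; then T [5,7]; then X [6,8]; then T [8,9]; then T [9,10]; then L [10,12] gives a common subsequence of length 8. dp[16][12] = 8 confirms this is the maximum.

8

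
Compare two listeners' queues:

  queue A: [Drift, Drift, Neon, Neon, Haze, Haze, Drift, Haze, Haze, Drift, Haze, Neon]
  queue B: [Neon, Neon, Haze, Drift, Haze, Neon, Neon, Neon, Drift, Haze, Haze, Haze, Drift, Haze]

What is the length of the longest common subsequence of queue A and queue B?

Taking Neon (queue A #3, queue B #1), Neon (queue A #4, queue B #2), Haze (queue A #5, queue B #3), Haze (queue A #6, queue B #5), Drift (queue A #7, queue B #9), Haze (queue A #8, queue B #11), Haze (queue A #9, queue B #12), Drift (queue A #10, queue B #13), Haze (queue A #11, queue B #14) gives a common subsequence of length 9. dp[12][14] = 9 confirms this is the maximum.

9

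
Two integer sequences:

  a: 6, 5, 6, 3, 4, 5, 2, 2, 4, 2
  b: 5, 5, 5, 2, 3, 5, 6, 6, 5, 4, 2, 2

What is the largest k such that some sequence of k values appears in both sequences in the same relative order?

Pick 6 at a[1]=b[8] → 5 at a[2]=b[9] → 4 at a[5]=b[10] → 2 at a[8]=b[11] → 2 at a[10]=b[12]; all 5 values appear in both, in order. The LCS DP gives dp[10][12] = 5, so this is optimal.

5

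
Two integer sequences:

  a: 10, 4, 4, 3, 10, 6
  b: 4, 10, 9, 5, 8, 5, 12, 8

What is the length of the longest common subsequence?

2

Pick 4 (a #3, b #1) → 10 (a #5, b #2); all 2 values appear in both, in order. The LCS DP gives dp[6][8] = 2, so this is optimal.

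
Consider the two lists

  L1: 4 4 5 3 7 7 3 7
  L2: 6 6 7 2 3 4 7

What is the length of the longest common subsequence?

3

Let dp[i][j] be the LCS length of the first i values of L1 and the first j values of L2. dp[i][j] = dp[i-1][j-1]+1 when the i-th and j-th values match, else max(dp[i-1][j], dp[i][j-1]).
    ·  6  6  7  2  3  4  7
 ·  0  0  0  0  0  0  0  0
 4  0  0  0  0  0  0  1  1
 4  0  0  0  0  0  0  1  1
 5  0  0  0  0  0  0  1  1
 3  0  0  0  0  0  1  1  1
 7  0  0  0  1  1  1  1  2
 7  0  0  0  1  1  1  1  2
 3  0  0  0  1  1  2  2  2
 7  0  0  0  1  1  2  2  3
dp[8][7] = 3. One LCS (by backtracking along matches): 7, 3, 7.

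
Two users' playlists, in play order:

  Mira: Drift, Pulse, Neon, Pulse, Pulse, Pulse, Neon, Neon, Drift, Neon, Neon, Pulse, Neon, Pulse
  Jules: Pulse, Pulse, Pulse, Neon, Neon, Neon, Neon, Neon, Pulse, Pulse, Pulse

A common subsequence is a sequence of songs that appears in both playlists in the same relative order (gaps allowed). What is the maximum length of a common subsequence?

Match Pulse at Mira[2]=Jules[1], Pulse at Mira[4]=Jules[2], Pulse at Mira[5]=Jules[3], Neon at Mira[7]=Jules[5], Neon at Mira[8]=Jules[6], Neon at Mira[10]=Jules[7], Neon at Mira[11]=Jules[8], Pulse at Mira[12]=Jules[10], Pulse at Mira[14]=Jules[11] — 9 songs in the same relative order in both. dp[14][11] = 9 confirms this is the maximum.

9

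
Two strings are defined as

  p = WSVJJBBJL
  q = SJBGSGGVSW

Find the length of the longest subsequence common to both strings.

One common subsequence of length 3: S at p[2]=q[1]; then J at p[5]=q[2]; then B at p[6]=q[3], and the DP table's final entry dp[9][10] is also 3, so no common subsequence is longer.

3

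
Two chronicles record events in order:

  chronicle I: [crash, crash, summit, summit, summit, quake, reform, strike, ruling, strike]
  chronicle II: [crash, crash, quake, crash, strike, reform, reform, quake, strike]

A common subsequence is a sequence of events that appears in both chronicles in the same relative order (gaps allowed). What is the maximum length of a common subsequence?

5

Pick crash [1,1]; then crash [2,2]; then quake [6,3]; then reform [7,7]; then strike [10,9]; all 5 events appear in both, in order. The LCS DP gives dp[10][9] = 5, so this is optimal.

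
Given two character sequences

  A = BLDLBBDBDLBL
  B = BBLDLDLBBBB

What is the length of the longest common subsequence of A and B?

8

Match B [1,2] → L [2,5] → D [3,6] → L [4,7] → B [5,8] → B [6,9] → B [8,10] → B [11,11] — 8 characters in the same relative order in both. The LCS DP gives dp[12][11] = 8, so this is optimal.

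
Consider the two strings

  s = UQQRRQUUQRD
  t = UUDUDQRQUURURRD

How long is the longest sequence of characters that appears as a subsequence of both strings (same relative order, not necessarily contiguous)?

8

Match U at s[1]=t[4]; then Q at s[3]=t[6]; then R at s[5]=t[7]; then Q at s[6]=t[8]; then U at s[7]=t[10]; then U at s[8]=t[12]; then R at s[10]=t[14]; then D at s[11]=t[15] — 8 characters in the same relative order in both. The LCS DP gives dp[11][15] = 8, so this is optimal.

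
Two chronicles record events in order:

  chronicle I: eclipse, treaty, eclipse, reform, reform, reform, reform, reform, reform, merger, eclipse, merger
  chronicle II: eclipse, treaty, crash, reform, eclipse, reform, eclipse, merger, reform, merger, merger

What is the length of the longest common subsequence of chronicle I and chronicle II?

7

Match eclipse (chronicle I #1, chronicle II #1) → treaty (chronicle I #2, chronicle II #2) → eclipse (chronicle I #3, chronicle II #5) → reform (chronicle I #4, chronicle II #6) → reform (chronicle I #9, chronicle II #9) → merger (chronicle I #10, chronicle II #10) → merger (chronicle I #12, chronicle II #11) — 7 events in the same relative order in both, and the DP table's final entry dp[12][11] is also 7, so no common subsequence is longer.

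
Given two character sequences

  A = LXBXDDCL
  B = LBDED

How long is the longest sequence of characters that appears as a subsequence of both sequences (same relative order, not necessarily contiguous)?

4

One common subsequence of length 4: L [1,1]; then B [3,2]; then D [5,3]; then D [6,5]. Since dp[8][5] = 4, nothing longer is possible.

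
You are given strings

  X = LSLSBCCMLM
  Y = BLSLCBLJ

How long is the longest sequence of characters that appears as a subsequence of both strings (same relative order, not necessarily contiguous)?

Let dp[i][j] be the LCS length of the first i characters of X and the first j characters of Y. dp[i][j] = dp[i-1][j-1]+1 when the i-th and j-th characters match, else max(dp[i-1][j], dp[i][j-1]).
    ·  B  L  S  L  C  B  L  J
 ·  0  0  0  0  0  0  0  0  0
 L  0  0  1  1  1  1  1  1  1
 S  0  0  1  2  2  2  2  2  2
 L  0  0  1  2  3  3  3  3  3
 S  0  0  1  2  3  3  3  3  3
 B  0  1  1  2  3  3  4  4  4
 C  0  1  1  2  3  4  4  4  4
 C  0  1  1  2  3  4  4  4  4
 M  0  1  1  2  3  4  4  4  4
 L  0  1  2  2  3  4  4  5  5
 M  0  1  2  2  3  4  4  5  5
dp[10][8] = 5. One LCS (by backtracking along matches): LSLBL.

5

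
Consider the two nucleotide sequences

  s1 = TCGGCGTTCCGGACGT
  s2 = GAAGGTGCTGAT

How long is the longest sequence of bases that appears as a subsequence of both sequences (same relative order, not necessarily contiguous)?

8

One common subsequence of length 8: G (s1 #3, s2 #1) → G (s1 #4, s2 #4) → G (s1 #6, s2 #5) → T (s1 #7, s2 #6) → T (s1 #8, s2 #9) → G (s1 #12, s2 #10) → A (s1 #13, s2 #11) → T (s1 #16, s2 #12). The LCS DP gives dp[16][12] = 8, so this is optimal.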